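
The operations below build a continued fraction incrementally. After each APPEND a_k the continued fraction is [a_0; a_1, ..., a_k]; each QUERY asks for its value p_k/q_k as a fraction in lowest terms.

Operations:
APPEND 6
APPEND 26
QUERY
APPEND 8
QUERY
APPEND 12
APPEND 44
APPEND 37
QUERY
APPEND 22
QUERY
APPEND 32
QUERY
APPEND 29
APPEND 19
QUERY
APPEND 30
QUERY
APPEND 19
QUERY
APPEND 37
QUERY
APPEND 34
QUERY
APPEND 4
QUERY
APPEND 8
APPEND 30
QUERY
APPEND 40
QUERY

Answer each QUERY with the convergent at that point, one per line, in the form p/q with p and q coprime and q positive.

157/26
1262/209
24972023/4135619
550059012/91095323
17626860407/2919185955
9740478065892/1613121458297
292726070987575/48478391236928
5571535826829817/922702554959929
206439551663690804/34188472924754301
7024516292392317153/1163330781996606163
28304504721232959416/4687511600911178953
7032121126588912733846/1164590219279492312563
281518305617618765346321/46622272194768978540307

APPEND 6: p_0 = 6·1 + 0 = 6, q_0 = 6·0 + 1 = 1 → 6/1
APPEND 26: p_1 = 26·6 + 1 = 157, q_1 = 26·1 + 0 = 26 → 157/26
APPEND 8: p_2 = 8·157 + 6 = 1262, q_2 = 8·26 + 1 = 209 → 1262/209
APPEND 12: p_3 = 12·1262 + 157 = 15301, q_3 = 12·209 + 26 = 2534 → 15301/2534
APPEND 44: p_4 = 44·15301 + 1262 = 674506, q_4 = 44·2534 + 209 = 111705 → 674506/111705
APPEND 37: p_5 = 37·674506 + 15301 = 24972023, q_5 = 37·111705 + 2534 = 4135619 → 24972023/4135619
APPEND 22: p_6 = 22·24972023 + 674506 = 550059012, q_6 = 22·4135619 + 111705 = 91095323 → 550059012/91095323
APPEND 32: p_7 = 32·550059012 + 24972023 = 17626860407, q_7 = 32·91095323 + 4135619 = 2919185955 → 17626860407/2919185955
APPEND 29: p_8 = 29·17626860407 + 550059012 = 511729010815, q_8 = 29·2919185955 + 91095323 = 84747488018 → 511729010815/84747488018
APPEND 19: p_9 = 19·511729010815 + 17626860407 = 9740478065892, q_9 = 19·84747488018 + 2919185955 = 1613121458297 → 9740478065892/1613121458297
APPEND 30: p_10 = 30·9740478065892 + 511729010815 = 292726070987575, q_10 = 30·1613121458297 + 84747488018 = 48478391236928 → 292726070987575/48478391236928
APPEND 19: p_11 = 19·292726070987575 + 9740478065892 = 5571535826829817, q_11 = 19·48478391236928 + 1613121458297 = 922702554959929 → 5571535826829817/922702554959929
APPEND 37: p_12 = 37·5571535826829817 + 292726070987575 = 206439551663690804, q_12 = 37·922702554959929 + 48478391236928 = 34188472924754301 → 206439551663690804/34188472924754301
APPEND 34: p_13 = 34·206439551663690804 + 5571535826829817 = 7024516292392317153, q_13 = 34·34188472924754301 + 922702554959929 = 1163330781996606163 → 7024516292392317153/1163330781996606163
APPEND 4: p_14 = 4·7024516292392317153 + 206439551663690804 = 28304504721232959416, q_14 = 4·1163330781996606163 + 34188472924754301 = 4687511600911178953 → 28304504721232959416/4687511600911178953
APPEND 8: p_15 = 8·28304504721232959416 + 7024516292392317153 = 233460554062255992481, q_15 = 8·4687511600911178953 + 1163330781996606163 = 38663423589286037787 → 233460554062255992481/38663423589286037787
APPEND 30: p_16 = 30·233460554062255992481 + 28304504721232959416 = 7032121126588912733846, q_16 = 30·38663423589286037787 + 4687511600911178953 = 1164590219279492312563 → 7032121126588912733846/1164590219279492312563
APPEND 40: p_17 = 40·7032121126588912733846 + 233460554062255992481 = 281518305617618765346321, q_17 = 40·1164590219279492312563 + 38663423589286037787 = 46622272194768978540307 → 281518305617618765346321/46622272194768978540307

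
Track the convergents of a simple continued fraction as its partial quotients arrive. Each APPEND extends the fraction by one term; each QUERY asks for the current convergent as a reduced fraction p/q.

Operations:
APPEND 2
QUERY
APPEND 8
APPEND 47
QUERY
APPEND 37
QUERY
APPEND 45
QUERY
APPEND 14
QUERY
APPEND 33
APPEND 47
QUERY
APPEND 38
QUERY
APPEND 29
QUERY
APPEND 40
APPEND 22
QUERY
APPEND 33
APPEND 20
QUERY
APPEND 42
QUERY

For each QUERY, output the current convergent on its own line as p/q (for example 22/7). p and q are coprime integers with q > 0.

2/1
801/377
29654/13957
1335231/628442
18722888/8812145
29120678033/13705985814
1107204955789/521118890159
32138064395914/15126153800425
28337993241827592/13337606113757923
18757146128463885292/8828268986612130283
788736577802244285149/371228044006734390504

APPEND 2: p_0 = 2·1 + 0 = 2, q_0 = 2·0 + 1 = 1 → 2/1
APPEND 8: p_1 = 8·2 + 1 = 17, q_1 = 8·1 + 0 = 8 → 17/8
APPEND 47: p_2 = 47·17 + 2 = 801, q_2 = 47·8 + 1 = 377 → 801/377
APPEND 37: p_3 = 37·801 + 17 = 29654, q_3 = 37·377 + 8 = 13957 → 29654/13957
APPEND 45: p_4 = 45·29654 + 801 = 1335231, q_4 = 45·13957 + 377 = 628442 → 1335231/628442
APPEND 14: p_5 = 14·1335231 + 29654 = 18722888, q_5 = 14·628442 + 13957 = 8812145 → 18722888/8812145
APPEND 33: p_6 = 33·18722888 + 1335231 = 619190535, q_6 = 33·8812145 + 628442 = 291429227 → 619190535/291429227
APPEND 47: p_7 = 47·619190535 + 18722888 = 29120678033, q_7 = 47·291429227 + 8812145 = 13705985814 → 29120678033/13705985814
APPEND 38: p_8 = 38·29120678033 + 619190535 = 1107204955789, q_8 = 38·13705985814 + 291429227 = 521118890159 → 1107204955789/521118890159
APPEND 29: p_9 = 29·1107204955789 + 29120678033 = 32138064395914, q_9 = 29·521118890159 + 13705985814 = 15126153800425 → 32138064395914/15126153800425
APPEND 40: p_10 = 40·32138064395914 + 1107204955789 = 1286629780792349, q_10 = 40·15126153800425 + 521118890159 = 605567270907159 → 1286629780792349/605567270907159
APPEND 22: p_11 = 22·1286629780792349 + 32138064395914 = 28337993241827592, q_11 = 22·605567270907159 + 15126153800425 = 13337606113757923 → 28337993241827592/13337606113757923
APPEND 33: p_12 = 33·28337993241827592 + 1286629780792349 = 936440406761102885, q_12 = 33·13337606113757923 + 605567270907159 = 440746569024918618 → 936440406761102885/440746569024918618
APPEND 20: p_13 = 20·936440406761102885 + 28337993241827592 = 18757146128463885292, q_13 = 20·440746569024918618 + 13337606113757923 = 8828268986612130283 → 18757146128463885292/8828268986612130283
APPEND 42: p_14 = 42·18757146128463885292 + 936440406761102885 = 788736577802244285149, q_14 = 42·8828268986612130283 + 440746569024918618 = 371228044006734390504 → 788736577802244285149/371228044006734390504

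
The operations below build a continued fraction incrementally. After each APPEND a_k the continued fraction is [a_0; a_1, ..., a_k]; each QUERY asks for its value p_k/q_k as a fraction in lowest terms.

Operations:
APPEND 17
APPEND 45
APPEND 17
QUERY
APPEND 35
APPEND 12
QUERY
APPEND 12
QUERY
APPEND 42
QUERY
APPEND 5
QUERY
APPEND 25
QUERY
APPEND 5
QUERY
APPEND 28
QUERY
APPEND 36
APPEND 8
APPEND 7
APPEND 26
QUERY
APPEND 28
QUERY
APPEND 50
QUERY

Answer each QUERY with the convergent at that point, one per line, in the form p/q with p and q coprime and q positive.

APPEND 17: p_0 = 17·1 + 0 = 17, q_0 = 17·0 + 1 = 1 → 17/1
APPEND 45: p_1 = 45·17 + 1 = 766, q_1 = 45·1 + 0 = 45 → 766/45
APPEND 17: p_2 = 17·766 + 17 = 13039, q_2 = 17·45 + 1 = 766 → 13039/766
APPEND 35: p_3 = 35·13039 + 766 = 457131, q_3 = 35·766 + 45 = 26855 → 457131/26855
APPEND 12: p_4 = 12·457131 + 13039 = 5498611, q_4 = 12·26855 + 766 = 323026 → 5498611/323026
APPEND 12: p_5 = 12·5498611 + 457131 = 66440463, q_5 = 12·323026 + 26855 = 3903167 → 66440463/3903167
APPEND 42: p_6 = 42·66440463 + 5498611 = 2795998057, q_6 = 42·3903167 + 323026 = 164256040 → 2795998057/164256040
APPEND 5: p_7 = 5·2795998057 + 66440463 = 14046430748, q_7 = 5·164256040 + 3903167 = 825183367 → 14046430748/825183367
APPEND 25: p_8 = 25·14046430748 + 2795998057 = 353956766757, q_8 = 25·825183367 + 164256040 = 20793840215 → 353956766757/20793840215
APPEND 5: p_9 = 5·353956766757 + 14046430748 = 1783830264533, q_9 = 5·20793840215 + 825183367 = 104794384442 → 1783830264533/104794384442
APPEND 28: p_10 = 28·1783830264533 + 353956766757 = 50301204173681, q_10 = 28·104794384442 + 20793840215 = 2955036604591 → 50301204173681/2955036604591
APPEND 36: p_11 = 36·50301204173681 + 1783830264533 = 1812627180517049, q_11 = 36·2955036604591 + 104794384442 = 106486112149718 → 1812627180517049/106486112149718
APPEND 8: p_12 = 8·1812627180517049 + 50301204173681 = 14551318648310073, q_12 = 8·106486112149718 + 2955036604591 = 854843933802335 → 14551318648310073/854843933802335
APPEND 7: p_13 = 7·14551318648310073 + 1812627180517049 = 103671857718687560, q_13 = 7·854843933802335 + 106486112149718 = 6090393648766063 → 103671857718687560/6090393648766063
APPEND 26: p_14 = 26·103671857718687560 + 14551318648310073 = 2710019619334186633, q_14 = 26·6090393648766063 + 854843933802335 = 159205078801719973 → 2710019619334186633/159205078801719973
APPEND 28: p_15 = 28·2710019619334186633 + 103671857718687560 = 75984221199075913284, q_15 = 28·159205078801719973 + 6090393648766063 = 4463832600096925307 → 75984221199075913284/4463832600096925307
APPEND 50: p_16 = 50·75984221199075913284 + 2710019619334186633 = 3801921079573129850833, q_16 = 50·4463832600096925307 + 159205078801719973 = 223350835083647985323 → 3801921079573129850833/223350835083647985323

13039/766
5498611/323026
66440463/3903167
2795998057/164256040
14046430748/825183367
353956766757/20793840215
1783830264533/104794384442
50301204173681/2955036604591
2710019619334186633/159205078801719973
75984221199075913284/4463832600096925307
3801921079573129850833/223350835083647985323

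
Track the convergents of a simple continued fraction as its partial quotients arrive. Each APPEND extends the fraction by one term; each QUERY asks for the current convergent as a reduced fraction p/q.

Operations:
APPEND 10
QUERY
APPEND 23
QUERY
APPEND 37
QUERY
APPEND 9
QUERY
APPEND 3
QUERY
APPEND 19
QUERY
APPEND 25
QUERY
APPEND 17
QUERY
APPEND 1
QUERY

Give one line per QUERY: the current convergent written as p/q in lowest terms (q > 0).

APPEND 10: p_0 = 10·1 + 0 = 10, q_0 = 10·0 + 1 = 1 → 10/1
APPEND 23: p_1 = 23·10 + 1 = 231, q_1 = 23·1 + 0 = 23 → 231/23
APPEND 37: p_2 = 37·231 + 10 = 8557, q_2 = 37·23 + 1 = 852 → 8557/852
APPEND 9: p_3 = 9·8557 + 231 = 77244, q_3 = 9·852 + 23 = 7691 → 77244/7691
APPEND 3: p_4 = 3·77244 + 8557 = 240289, q_4 = 3·7691 + 852 = 23925 → 240289/23925
APPEND 19: p_5 = 19·240289 + 77244 = 4642735, q_5 = 19·23925 + 7691 = 462266 → 4642735/462266
APPEND 25: p_6 = 25·4642735 + 240289 = 116308664, q_6 = 25·462266 + 23925 = 11580575 → 116308664/11580575
APPEND 17: p_7 = 17·116308664 + 4642735 = 1981890023, q_7 = 17·11580575 + 462266 = 197332041 → 1981890023/197332041
APPEND 1: p_8 = 1·1981890023 + 116308664 = 2098198687, q_8 = 1·197332041 + 11580575 = 208912616 → 2098198687/208912616

10/1
231/23
8557/852
77244/7691
240289/23925
4642735/462266
116308664/11580575
1981890023/197332041
2098198687/208912616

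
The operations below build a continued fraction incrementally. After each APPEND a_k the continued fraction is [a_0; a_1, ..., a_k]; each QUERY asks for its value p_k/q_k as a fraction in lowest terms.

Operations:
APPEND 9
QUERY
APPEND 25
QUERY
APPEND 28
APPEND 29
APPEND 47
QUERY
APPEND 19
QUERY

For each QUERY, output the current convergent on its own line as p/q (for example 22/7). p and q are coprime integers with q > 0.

APPEND 9: p_0 = 9·1 + 0 = 9, q_0 = 9·0 + 1 = 1 → 9/1
APPEND 25: p_1 = 25·9 + 1 = 226, q_1 = 25·1 + 0 = 25 → 226/25
APPEND 28: p_2 = 28·226 + 9 = 6337, q_2 = 28·25 + 1 = 701 → 6337/701
APPEND 29: p_3 = 29·6337 + 226 = 183999, q_3 = 29·701 + 25 = 20354 → 183999/20354
APPEND 47: p_4 = 47·183999 + 6337 = 8654290, q_4 = 47·20354 + 701 = 957339 → 8654290/957339
APPEND 19: p_5 = 19·8654290 + 183999 = 164615509, q_5 = 19·957339 + 20354 = 18209795 → 164615509/18209795

9/1
226/25
8654290/957339
164615509/18209795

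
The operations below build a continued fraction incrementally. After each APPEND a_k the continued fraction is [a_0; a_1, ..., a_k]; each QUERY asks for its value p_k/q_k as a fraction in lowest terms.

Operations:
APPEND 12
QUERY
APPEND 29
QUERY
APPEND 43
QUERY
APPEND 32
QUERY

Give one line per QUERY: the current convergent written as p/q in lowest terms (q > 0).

APPEND 12: p_0 = 12·1 + 0 = 12, q_0 = 12·0 + 1 = 1 → 12/1
APPEND 29: p_1 = 29·12 + 1 = 349, q_1 = 29·1 + 0 = 29 → 349/29
APPEND 43: p_2 = 43·349 + 12 = 15019, q_2 = 43·29 + 1 = 1248 → 15019/1248
APPEND 32: p_3 = 32·15019 + 349 = 480957, q_3 = 32·1248 + 29 = 39965 → 480957/39965

12/1
349/29
15019/1248
480957/39965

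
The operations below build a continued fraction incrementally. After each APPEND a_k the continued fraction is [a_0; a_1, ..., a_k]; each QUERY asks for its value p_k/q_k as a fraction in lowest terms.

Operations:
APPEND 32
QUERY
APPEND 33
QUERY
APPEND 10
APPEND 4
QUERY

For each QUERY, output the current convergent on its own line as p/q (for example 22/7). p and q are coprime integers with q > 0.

APPEND 32: p_0 = 32·1 + 0 = 32, q_0 = 32·0 + 1 = 1 → 32/1
APPEND 33: p_1 = 33·32 + 1 = 1057, q_1 = 33·1 + 0 = 33 → 1057/33
APPEND 10: p_2 = 10·1057 + 32 = 10602, q_2 = 10·33 + 1 = 331 → 10602/331
APPEND 4: p_3 = 4·10602 + 1057 = 43465, q_3 = 4·331 + 33 = 1357 → 43465/1357

32/1
1057/33
43465/1357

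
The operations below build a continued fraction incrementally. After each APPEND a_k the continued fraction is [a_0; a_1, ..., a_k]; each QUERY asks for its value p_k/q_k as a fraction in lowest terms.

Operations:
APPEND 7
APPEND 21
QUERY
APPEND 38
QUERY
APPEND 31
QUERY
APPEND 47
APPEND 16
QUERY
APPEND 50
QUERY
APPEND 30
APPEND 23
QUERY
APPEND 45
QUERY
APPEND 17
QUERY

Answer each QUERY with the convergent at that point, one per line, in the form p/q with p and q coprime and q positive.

APPEND 7: p_0 = 7·1 + 0 = 7, q_0 = 7·0 + 1 = 1 → 7/1
APPEND 21: p_1 = 21·7 + 1 = 148, q_1 = 21·1 + 0 = 21 → 148/21
APPEND 38: p_2 = 38·148 + 7 = 5631, q_2 = 38·21 + 1 = 799 → 5631/799
APPEND 31: p_3 = 31·5631 + 148 = 174709, q_3 = 31·799 + 21 = 24790 → 174709/24790
APPEND 47: p_4 = 47·174709 + 5631 = 8216954, q_4 = 47·24790 + 799 = 1165929 → 8216954/1165929
APPEND 16: p_5 = 16·8216954 + 174709 = 131645973, q_5 = 16·1165929 + 24790 = 18679654 → 131645973/18679654
APPEND 50: p_6 = 50·131645973 + 8216954 = 6590515604, q_6 = 50·18679654 + 1165929 = 935148629 → 6590515604/935148629
APPEND 30: p_7 = 30·6590515604 + 131645973 = 197847114093, q_7 = 30·935148629 + 18679654 = 28073138524 → 197847114093/28073138524
APPEND 23: p_8 = 23·197847114093 + 6590515604 = 4557074139743, q_8 = 23·28073138524 + 935148629 = 646617334681 → 4557074139743/646617334681
APPEND 45: p_9 = 45·4557074139743 + 197847114093 = 205266183402528, q_9 = 45·646617334681 + 28073138524 = 29125853199169 → 205266183402528/29125853199169
APPEND 17: p_10 = 17·205266183402528 + 4557074139743 = 3494082191982719, q_10 = 17·29125853199169 + 646617334681 = 495786121720554 → 3494082191982719/495786121720554

148/21
5631/799
174709/24790
131645973/18679654
6590515604/935148629
4557074139743/646617334681
205266183402528/29125853199169
3494082191982719/495786121720554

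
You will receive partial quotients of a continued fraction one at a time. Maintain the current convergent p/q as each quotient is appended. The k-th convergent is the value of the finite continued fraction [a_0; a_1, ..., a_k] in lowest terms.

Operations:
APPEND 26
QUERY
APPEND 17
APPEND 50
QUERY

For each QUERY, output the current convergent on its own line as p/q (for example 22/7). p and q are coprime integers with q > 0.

26/1
22176/851

APPEND 26: p_0 = 26·1 + 0 = 26, q_0 = 26·0 + 1 = 1 → 26/1
APPEND 17: p_1 = 17·26 + 1 = 443, q_1 = 17·1 + 0 = 17 → 443/17
APPEND 50: p_2 = 50·443 + 26 = 22176, q_2 = 50·17 + 1 = 851 → 22176/851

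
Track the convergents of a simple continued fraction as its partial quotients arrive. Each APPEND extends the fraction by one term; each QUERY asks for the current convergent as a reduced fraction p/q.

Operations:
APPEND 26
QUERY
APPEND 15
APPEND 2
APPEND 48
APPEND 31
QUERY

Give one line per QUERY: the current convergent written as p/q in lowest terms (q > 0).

26/1
1215233/46624

APPEND 26: p_0 = 26·1 + 0 = 26, q_0 = 26·0 + 1 = 1 → 26/1
APPEND 15: p_1 = 15·26 + 1 = 391, q_1 = 15·1 + 0 = 15 → 391/15
APPEND 2: p_2 = 2·391 + 26 = 808, q_2 = 2·15 + 1 = 31 → 808/31
APPEND 48: p_3 = 48·808 + 391 = 39175, q_3 = 48·31 + 15 = 1503 → 39175/1503
APPEND 31: p_4 = 31·39175 + 808 = 1215233, q_4 = 31·1503 + 31 = 46624 → 1215233/46624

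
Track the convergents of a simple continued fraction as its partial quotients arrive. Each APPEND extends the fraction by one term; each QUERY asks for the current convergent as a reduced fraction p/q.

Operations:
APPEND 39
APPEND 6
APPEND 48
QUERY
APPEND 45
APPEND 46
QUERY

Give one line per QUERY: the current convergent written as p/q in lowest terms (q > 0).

APPEND 39: p_0 = 39·1 + 0 = 39, q_0 = 39·0 + 1 = 1 → 39/1
APPEND 6: p_1 = 6·39 + 1 = 235, q_1 = 6·1 + 0 = 6 → 235/6
APPEND 48: p_2 = 48·235 + 39 = 11319, q_2 = 48·6 + 1 = 289 → 11319/289
APPEND 45: p_3 = 45·11319 + 235 = 509590, q_3 = 45·289 + 6 = 13011 → 509590/13011
APPEND 46: p_4 = 46·509590 + 11319 = 23452459, q_4 = 46·13011 + 289 = 598795 → 23452459/598795

11319/289
23452459/598795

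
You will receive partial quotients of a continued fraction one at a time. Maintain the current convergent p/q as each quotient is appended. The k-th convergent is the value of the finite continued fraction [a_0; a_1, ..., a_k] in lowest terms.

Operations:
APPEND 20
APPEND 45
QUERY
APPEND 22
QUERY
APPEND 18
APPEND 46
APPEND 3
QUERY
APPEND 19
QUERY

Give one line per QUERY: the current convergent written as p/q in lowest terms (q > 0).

901/45
19842/991
49829449/2488710
963249995/48109099

APPEND 20: p_0 = 20·1 + 0 = 20, q_0 = 20·0 + 1 = 1 → 20/1
APPEND 45: p_1 = 45·20 + 1 = 901, q_1 = 45·1 + 0 = 45 → 901/45
APPEND 22: p_2 = 22·901 + 20 = 19842, q_2 = 22·45 + 1 = 991 → 19842/991
APPEND 18: p_3 = 18·19842 + 901 = 358057, q_3 = 18·991 + 45 = 17883 → 358057/17883
APPEND 46: p_4 = 46·358057 + 19842 = 16490464, q_4 = 46·17883 + 991 = 823609 → 16490464/823609
APPEND 3: p_5 = 3·16490464 + 358057 = 49829449, q_5 = 3·823609 + 17883 = 2488710 → 49829449/2488710
APPEND 19: p_6 = 19·49829449 + 16490464 = 963249995, q_6 = 19·2488710 + 823609 = 48109099 → 963249995/48109099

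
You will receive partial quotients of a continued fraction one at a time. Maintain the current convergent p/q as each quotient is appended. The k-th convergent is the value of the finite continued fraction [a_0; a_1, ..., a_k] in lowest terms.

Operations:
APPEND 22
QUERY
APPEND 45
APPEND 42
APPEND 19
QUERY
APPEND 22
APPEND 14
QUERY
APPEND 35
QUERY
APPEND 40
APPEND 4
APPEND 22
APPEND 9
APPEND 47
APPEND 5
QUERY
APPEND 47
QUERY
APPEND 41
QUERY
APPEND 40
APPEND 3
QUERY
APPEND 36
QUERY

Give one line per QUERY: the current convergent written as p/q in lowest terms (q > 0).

22/1
792227/35974
245381159/11142440
8605811203/390778719
66002300597023597/2997078819178206
3115252784737713980/141459586303335107
127791366474843296777/5802840117255917593
15472101101810252051957/702568032946876034074
562110409576947543455512/25524704250364077265491

APPEND 22: p_0 = 22·1 + 0 = 22, q_0 = 22·0 + 1 = 1 → 22/1
APPEND 45: p_1 = 45·22 + 1 = 991, q_1 = 45·1 + 0 = 45 → 991/45
APPEND 42: p_2 = 42·991 + 22 = 41644, q_2 = 42·45 + 1 = 1891 → 41644/1891
APPEND 19: p_3 = 19·41644 + 991 = 792227, q_3 = 19·1891 + 45 = 35974 → 792227/35974
APPEND 22: p_4 = 22·792227 + 41644 = 17470638, q_4 = 22·35974 + 1891 = 793319 → 17470638/793319
APPEND 14: p_5 = 14·17470638 + 792227 = 245381159, q_5 = 14·793319 + 35974 = 11142440 → 245381159/11142440
APPEND 35: p_6 = 35·245381159 + 17470638 = 8605811203, q_6 = 35·11142440 + 793319 = 390778719 → 8605811203/390778719
APPEND 40: p_7 = 40·8605811203 + 245381159 = 344477829279, q_7 = 40·390778719 + 11142440 = 15642291200 → 344477829279/15642291200
APPEND 4: p_8 = 4·344477829279 + 8605811203 = 1386517128319, q_8 = 4·15642291200 + 390778719 = 62959943519 → 1386517128319/62959943519
APPEND 22: p_9 = 22·1386517128319 + 344477829279 = 30847854652297, q_9 = 22·62959943519 + 15642291200 = 1400761048618 → 30847854652297/1400761048618
APPEND 9: p_10 = 9·30847854652297 + 1386517128319 = 279017208998992, q_10 = 9·1400761048618 + 62959943519 = 12669809381081 → 279017208998992/12669809381081
APPEND 47: p_11 = 47·279017208998992 + 30847854652297 = 13144656677604921, q_11 = 47·12669809381081 + 1400761048618 = 596881801959425 → 13144656677604921/596881801959425
APPEND 5: p_12 = 5·13144656677604921 + 279017208998992 = 66002300597023597, q_12 = 5·596881801959425 + 12669809381081 = 2997078819178206 → 66002300597023597/2997078819178206
APPEND 47: p_13 = 47·66002300597023597 + 13144656677604921 = 3115252784737713980, q_13 = 47·2997078819178206 + 596881801959425 = 141459586303335107 → 3115252784737713980/141459586303335107
APPEND 41: p_14 = 41·3115252784737713980 + 66002300597023597 = 127791366474843296777, q_14 = 41·141459586303335107 + 2997078819178206 = 5802840117255917593 → 127791366474843296777/5802840117255917593
APPEND 40: p_15 = 40·127791366474843296777 + 3115252784737713980 = 5114769911778469585060, q_15 = 40·5802840117255917593 + 141459586303335107 = 232255064276540038827 → 5114769911778469585060/232255064276540038827
APPEND 3: p_16 = 3·5114769911778469585060 + 127791366474843296777 = 15472101101810252051957, q_16 = 3·232255064276540038827 + 5802840117255917593 = 702568032946876034074 → 15472101101810252051957/702568032946876034074
APPEND 36: p_17 = 36·15472101101810252051957 + 5114769911778469585060 = 562110409576947543455512, q_17 = 36·702568032946876034074 + 232255064276540038827 = 25524704250364077265491 → 562110409576947543455512/25524704250364077265491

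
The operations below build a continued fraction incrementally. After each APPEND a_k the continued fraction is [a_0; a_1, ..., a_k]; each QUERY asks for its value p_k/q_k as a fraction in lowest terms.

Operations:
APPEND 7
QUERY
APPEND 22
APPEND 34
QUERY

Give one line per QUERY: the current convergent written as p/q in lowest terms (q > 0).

7/1
5277/749

APPEND 7: p_0 = 7·1 + 0 = 7, q_0 = 7·0 + 1 = 1 → 7/1
APPEND 22: p_1 = 22·7 + 1 = 155, q_1 = 22·1 + 0 = 22 → 155/22
APPEND 34: p_2 = 34·155 + 7 = 5277, q_2 = 34·22 + 1 = 749 → 5277/749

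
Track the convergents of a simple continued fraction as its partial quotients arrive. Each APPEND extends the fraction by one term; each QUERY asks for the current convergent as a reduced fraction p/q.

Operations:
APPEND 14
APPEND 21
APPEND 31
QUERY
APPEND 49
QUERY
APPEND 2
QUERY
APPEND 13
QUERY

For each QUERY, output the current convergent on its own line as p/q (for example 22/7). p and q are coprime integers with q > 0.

9159/652
449086/31969
907331/64590
12244389/871639

APPEND 14: p_0 = 14·1 + 0 = 14, q_0 = 14·0 + 1 = 1 → 14/1
APPEND 21: p_1 = 21·14 + 1 = 295, q_1 = 21·1 + 0 = 21 → 295/21
APPEND 31: p_2 = 31·295 + 14 = 9159, q_2 = 31·21 + 1 = 652 → 9159/652
APPEND 49: p_3 = 49·9159 + 295 = 449086, q_3 = 49·652 + 21 = 31969 → 449086/31969
APPEND 2: p_4 = 2·449086 + 9159 = 907331, q_4 = 2·31969 + 652 = 64590 → 907331/64590
APPEND 13: p_5 = 13·907331 + 449086 = 12244389, q_5 = 13·64590 + 31969 = 871639 → 12244389/871639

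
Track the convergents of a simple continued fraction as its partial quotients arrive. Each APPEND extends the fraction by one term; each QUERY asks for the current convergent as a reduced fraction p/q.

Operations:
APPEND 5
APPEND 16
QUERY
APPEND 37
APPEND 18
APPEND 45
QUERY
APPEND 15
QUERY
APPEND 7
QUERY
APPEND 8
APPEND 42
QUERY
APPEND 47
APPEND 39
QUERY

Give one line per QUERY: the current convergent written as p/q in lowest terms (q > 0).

APPEND 5: p_0 = 5·1 + 0 = 5, q_0 = 5·0 + 1 = 1 → 5/1
APPEND 16: p_1 = 16·5 + 1 = 81, q_1 = 16·1 + 0 = 16 → 81/16
APPEND 37: p_2 = 37·81 + 5 = 3002, q_2 = 37·16 + 1 = 593 → 3002/593
APPEND 18: p_3 = 18·3002 + 81 = 54117, q_3 = 18·593 + 16 = 10690 → 54117/10690
APPEND 45: p_4 = 45·54117 + 3002 = 2438267, q_4 = 45·10690 + 593 = 481643 → 2438267/481643
APPEND 15: p_5 = 15·2438267 + 54117 = 36628122, q_5 = 15·481643 + 10690 = 7235335 → 36628122/7235335
APPEND 7: p_6 = 7·36628122 + 2438267 = 258835121, q_6 = 7·7235335 + 481643 = 51128988 → 258835121/51128988
APPEND 8: p_7 = 8·258835121 + 36628122 = 2107309090, q_7 = 8·51128988 + 7235335 = 416267239 → 2107309090/416267239
APPEND 42: p_8 = 42·2107309090 + 258835121 = 88765816901, q_8 = 42·416267239 + 51128988 = 17534353026 → 88765816901/17534353026
APPEND 47: p_9 = 47·88765816901 + 2107309090 = 4174100703437, q_9 = 47·17534353026 + 416267239 = 824530859461 → 4174100703437/824530859461
APPEND 39: p_10 = 39·4174100703437 + 88765816901 = 162878693250944, q_10 = 39·824530859461 + 17534353026 = 32174237872005 → 162878693250944/32174237872005

81/16
2438267/481643
36628122/7235335
258835121/51128988
88765816901/17534353026
162878693250944/32174237872005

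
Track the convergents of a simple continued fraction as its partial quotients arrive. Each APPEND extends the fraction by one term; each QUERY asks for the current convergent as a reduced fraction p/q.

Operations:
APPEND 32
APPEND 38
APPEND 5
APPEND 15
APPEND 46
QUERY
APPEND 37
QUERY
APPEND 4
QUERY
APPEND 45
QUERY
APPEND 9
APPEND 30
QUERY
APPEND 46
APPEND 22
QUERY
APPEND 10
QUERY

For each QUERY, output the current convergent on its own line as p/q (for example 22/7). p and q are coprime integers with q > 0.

4282829/133729
158557645/4950876
638513409/19937233
28891661050/902126361
7848795546820/245074360821
7956564485111558/248439387150277
79926950109732159/2495675431175018

APPEND 32: p_0 = 32·1 + 0 = 32, q_0 = 32·0 + 1 = 1 → 32/1
APPEND 38: p_1 = 38·32 + 1 = 1217, q_1 = 38·1 + 0 = 38 → 1217/38
APPEND 5: p_2 = 5·1217 + 32 = 6117, q_2 = 5·38 + 1 = 191 → 6117/191
APPEND 15: p_3 = 15·6117 + 1217 = 92972, q_3 = 15·191 + 38 = 2903 → 92972/2903
APPEND 46: p_4 = 46·92972 + 6117 = 4282829, q_4 = 46·2903 + 191 = 133729 → 4282829/133729
APPEND 37: p_5 = 37·4282829 + 92972 = 158557645, q_5 = 37·133729 + 2903 = 4950876 → 158557645/4950876
APPEND 4: p_6 = 4·158557645 + 4282829 = 638513409, q_6 = 4·4950876 + 133729 = 19937233 → 638513409/19937233
APPEND 45: p_7 = 45·638513409 + 158557645 = 28891661050, q_7 = 45·19937233 + 4950876 = 902126361 → 28891661050/902126361
APPEND 9: p_8 = 9·28891661050 + 638513409 = 260663462859, q_8 = 9·902126361 + 19937233 = 8139074482 → 260663462859/8139074482
APPEND 30: p_9 = 30·260663462859 + 28891661050 = 7848795546820, q_9 = 30·8139074482 + 902126361 = 245074360821 → 7848795546820/245074360821
APPEND 46: p_10 = 46·7848795546820 + 260663462859 = 361305258616579, q_10 = 46·245074360821 + 8139074482 = 11281559672248 → 361305258616579/11281559672248
APPEND 22: p_11 = 22·361305258616579 + 7848795546820 = 7956564485111558, q_11 = 22·11281559672248 + 245074360821 = 248439387150277 → 7956564485111558/248439387150277
APPEND 10: p_12 = 10·7956564485111558 + 361305258616579 = 79926950109732159, q_12 = 10·248439387150277 + 11281559672248 = 2495675431175018 → 79926950109732159/2495675431175018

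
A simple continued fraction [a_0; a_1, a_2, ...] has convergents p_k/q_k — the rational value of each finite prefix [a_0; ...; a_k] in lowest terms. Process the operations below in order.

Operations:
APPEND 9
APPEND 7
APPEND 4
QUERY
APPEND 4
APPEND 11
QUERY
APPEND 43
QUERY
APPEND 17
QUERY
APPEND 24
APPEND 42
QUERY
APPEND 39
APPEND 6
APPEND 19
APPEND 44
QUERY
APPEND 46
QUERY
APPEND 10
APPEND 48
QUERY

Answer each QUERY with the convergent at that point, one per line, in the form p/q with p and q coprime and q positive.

265/29
12629/1382
544171/59549
9263536/1013715
9369763006/1025339493
1860193102314776/203562187345417
85611109748997745/9368481551667189
41268233058179024593/4516010611344497925

APPEND 9: p_0 = 9·1 + 0 = 9, q_0 = 9·0 + 1 = 1 → 9/1
APPEND 7: p_1 = 7·9 + 1 = 64, q_1 = 7·1 + 0 = 7 → 64/7
APPEND 4: p_2 = 4·64 + 9 = 265, q_2 = 4·7 + 1 = 29 → 265/29
APPEND 4: p_3 = 4·265 + 64 = 1124, q_3 = 4·29 + 7 = 123 → 1124/123
APPEND 11: p_4 = 11·1124 + 265 = 12629, q_4 = 11·123 + 29 = 1382 → 12629/1382
APPEND 43: p_5 = 43·12629 + 1124 = 544171, q_5 = 43·1382 + 123 = 59549 → 544171/59549
APPEND 17: p_6 = 17·544171 + 12629 = 9263536, q_6 = 17·59549 + 1382 = 1013715 → 9263536/1013715
APPEND 24: p_7 = 24·9263536 + 544171 = 222869035, q_7 = 24·1013715 + 59549 = 24388709 → 222869035/24388709
APPEND 42: p_8 = 42·222869035 + 9263536 = 9369763006, q_8 = 42·24388709 + 1013715 = 1025339493 → 9369763006/1025339493
APPEND 39: p_9 = 39·9369763006 + 222869035 = 365643626269, q_9 = 39·1025339493 + 24388709 = 40012628936 → 365643626269/40012628936
APPEND 6: p_10 = 6·365643626269 + 9369763006 = 2203231520620, q_10 = 6·40012628936 + 1025339493 = 241101113109 → 2203231520620/241101113109
APPEND 19: p_11 = 19·2203231520620 + 365643626269 = 42227042518049, q_11 = 19·241101113109 + 40012628936 = 4620933778007 → 42227042518049/4620933778007
APPEND 44: p_12 = 44·42227042518049 + 2203231520620 = 1860193102314776, q_12 = 44·4620933778007 + 241101113109 = 203562187345417 → 1860193102314776/203562187345417
APPEND 46: p_13 = 46·1860193102314776 + 42227042518049 = 85611109748997745, q_13 = 46·203562187345417 + 4620933778007 = 9368481551667189 → 85611109748997745/9368481551667189
APPEND 10: p_14 = 10·85611109748997745 + 1860193102314776 = 857971290592292226, q_14 = 10·9368481551667189 + 203562187345417 = 93888377704017307 → 857971290592292226/93888377704017307
APPEND 48: p_15 = 48·857971290592292226 + 85611109748997745 = 41268233058179024593, q_15 = 48·93888377704017307 + 9368481551667189 = 4516010611344497925 → 41268233058179024593/4516010611344497925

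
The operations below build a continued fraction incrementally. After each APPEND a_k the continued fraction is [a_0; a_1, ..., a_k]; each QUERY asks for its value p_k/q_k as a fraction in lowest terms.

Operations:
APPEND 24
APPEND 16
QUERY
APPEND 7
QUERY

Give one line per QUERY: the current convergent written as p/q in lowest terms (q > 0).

APPEND 24: p_0 = 24·1 + 0 = 24, q_0 = 24·0 + 1 = 1 → 24/1
APPEND 16: p_1 = 16·24 + 1 = 385, q_1 = 16·1 + 0 = 16 → 385/16
APPEND 7: p_2 = 7·385 + 24 = 2719, q_2 = 7·16 + 1 = 113 → 2719/113

385/16
2719/113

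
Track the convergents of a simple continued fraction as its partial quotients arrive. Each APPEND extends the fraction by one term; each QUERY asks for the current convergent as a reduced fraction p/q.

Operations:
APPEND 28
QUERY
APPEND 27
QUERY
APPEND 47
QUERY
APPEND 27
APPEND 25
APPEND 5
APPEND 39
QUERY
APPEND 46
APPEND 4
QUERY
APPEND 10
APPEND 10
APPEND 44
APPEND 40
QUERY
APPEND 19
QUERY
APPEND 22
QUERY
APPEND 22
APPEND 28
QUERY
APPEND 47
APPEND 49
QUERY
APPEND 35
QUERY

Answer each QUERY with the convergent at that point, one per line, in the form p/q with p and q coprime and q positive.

28/1
757/27
35607/1270
4759018066/169740583
880903975934/31419329023
160896813280563324/5738729819960503
3061059593621118139/109179253537843509
67504207872945162382/2407682307652517701
41735805926228556497586/1488597002920663039769
96232216382037716490274751/3432328326040280412041395
3370090644403485617729693370/120201508548737107477550899

APPEND 28: p_0 = 28·1 + 0 = 28, q_0 = 28·0 + 1 = 1 → 28/1
APPEND 27: p_1 = 27·28 + 1 = 757, q_1 = 27·1 + 0 = 27 → 757/27
APPEND 47: p_2 = 47·757 + 28 = 35607, q_2 = 47·27 + 1 = 1270 → 35607/1270
APPEND 27: p_3 = 27·35607 + 757 = 962146, q_3 = 27·1270 + 27 = 34317 → 962146/34317
APPEND 25: p_4 = 25·962146 + 35607 = 24089257, q_4 = 25·34317 + 1270 = 859195 → 24089257/859195
APPEND 5: p_5 = 5·24089257 + 962146 = 121408431, q_5 = 5·859195 + 34317 = 4330292 → 121408431/4330292
APPEND 39: p_6 = 39·121408431 + 24089257 = 4759018066, q_6 = 39·4330292 + 859195 = 169740583 → 4759018066/169740583
APPEND 46: p_7 = 46·4759018066 + 121408431 = 219036239467, q_7 = 46·169740583 + 4330292 = 7812397110 → 219036239467/7812397110
APPEND 4: p_8 = 4·219036239467 + 4759018066 = 880903975934, q_8 = 4·7812397110 + 169740583 = 31419329023 → 880903975934/31419329023
APPEND 10: p_9 = 10·880903975934 + 219036239467 = 9028075998807, q_9 = 10·31419329023 + 7812397110 = 322005687340 → 9028075998807/322005687340
APPEND 10: p_10 = 10·9028075998807 + 880903975934 = 91161663964004, q_10 = 10·322005687340 + 31419329023 = 3251476202423 → 91161663964004/3251476202423
APPEND 44: p_11 = 44·91161663964004 + 9028075998807 = 4020141290414983, q_11 = 44·3251476202423 + 322005687340 = 143386958593952 → 4020141290414983/143386958593952
APPEND 40: p_12 = 40·4020141290414983 + 91161663964004 = 160896813280563324, q_12 = 40·143386958593952 + 3251476202423 = 5738729819960503 → 160896813280563324/5738729819960503
APPEND 19: p_13 = 19·160896813280563324 + 4020141290414983 = 3061059593621118139, q_13 = 19·5738729819960503 + 143386958593952 = 109179253537843509 → 3061059593621118139/109179253537843509
APPEND 22: p_14 = 22·3061059593621118139 + 160896813280563324 = 67504207872945162382, q_14 = 22·109179253537843509 + 5738729819960503 = 2407682307652517701 → 67504207872945162382/2407682307652517701
APPEND 22: p_15 = 22·67504207872945162382 + 3061059593621118139 = 1488153632798414690543, q_15 = 22·2407682307652517701 + 109179253537843509 = 53078190021893232931 → 1488153632798414690543/53078190021893232931
APPEND 28: p_16 = 28·1488153632798414690543 + 67504207872945162382 = 41735805926228556497586, q_16 = 28·53078190021893232931 + 2407682307652517701 = 1488597002920663039769 → 41735805926228556497586/1488597002920663039769
APPEND 47: p_17 = 47·41735805926228556497586 + 1488153632798414690543 = 1963071032165540570077085, q_17 = 47·1488597002920663039769 + 53078190021893232931 = 70017137327293056102074 → 1963071032165540570077085/70017137327293056102074
APPEND 49: p_18 = 49·1963071032165540570077085 + 41735805926228556497586 = 96232216382037716490274751, q_18 = 49·70017137327293056102074 + 1488597002920663039769 = 3432328326040280412041395 → 96232216382037716490274751/3432328326040280412041395
APPEND 35: p_19 = 35·96232216382037716490274751 + 1963071032165540570077085 = 3370090644403485617729693370, q_19 = 35·3432328326040280412041395 + 70017137327293056102074 = 120201508548737107477550899 → 3370090644403485617729693370/120201508548737107477550899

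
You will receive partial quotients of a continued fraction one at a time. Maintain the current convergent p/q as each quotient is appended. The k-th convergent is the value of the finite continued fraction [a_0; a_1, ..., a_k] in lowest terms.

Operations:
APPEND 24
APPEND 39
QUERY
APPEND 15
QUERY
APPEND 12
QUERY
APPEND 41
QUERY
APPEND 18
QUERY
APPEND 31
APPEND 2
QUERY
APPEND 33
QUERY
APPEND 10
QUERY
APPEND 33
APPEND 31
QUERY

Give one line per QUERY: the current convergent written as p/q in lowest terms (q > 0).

937/39
14079/586
169885/7071
6979364/290497
125798437/5236017
7939260259/330450065
265902319458/11067459169
2666962454839/111005041755
2739212525658334/114012253991359

APPEND 24: p_0 = 24·1 + 0 = 24, q_0 = 24·0 + 1 = 1 → 24/1
APPEND 39: p_1 = 39·24 + 1 = 937, q_1 = 39·1 + 0 = 39 → 937/39
APPEND 15: p_2 = 15·937 + 24 = 14079, q_2 = 15·39 + 1 = 586 → 14079/586
APPEND 12: p_3 = 12·14079 + 937 = 169885, q_3 = 12·586 + 39 = 7071 → 169885/7071
APPEND 41: p_4 = 41·169885 + 14079 = 6979364, q_4 = 41·7071 + 586 = 290497 → 6979364/290497
APPEND 18: p_5 = 18·6979364 + 169885 = 125798437, q_5 = 18·290497 + 7071 = 5236017 → 125798437/5236017
APPEND 31: p_6 = 31·125798437 + 6979364 = 3906730911, q_6 = 31·5236017 + 290497 = 162607024 → 3906730911/162607024
APPEND 2: p_7 = 2·3906730911 + 125798437 = 7939260259, q_7 = 2·162607024 + 5236017 = 330450065 → 7939260259/330450065
APPEND 33: p_8 = 33·7939260259 + 3906730911 = 265902319458, q_8 = 33·330450065 + 162607024 = 11067459169 → 265902319458/11067459169
APPEND 10: p_9 = 10·265902319458 + 7939260259 = 2666962454839, q_9 = 10·11067459169 + 330450065 = 111005041755 → 2666962454839/111005041755
APPEND 33: p_10 = 33·2666962454839 + 265902319458 = 88275663329145, q_10 = 33·111005041755 + 11067459169 = 3674233837084 → 88275663329145/3674233837084
APPEND 31: p_11 = 31·88275663329145 + 2666962454839 = 2739212525658334, q_11 = 31·3674233837084 + 111005041755 = 114012253991359 → 2739212525658334/114012253991359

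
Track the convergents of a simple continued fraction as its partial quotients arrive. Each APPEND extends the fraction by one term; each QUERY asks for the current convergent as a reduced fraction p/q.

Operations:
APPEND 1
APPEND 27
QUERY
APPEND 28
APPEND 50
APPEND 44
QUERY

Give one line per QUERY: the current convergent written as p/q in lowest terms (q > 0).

28/27
1729017/1667345

APPEND 1: p_0 = 1·1 + 0 = 1, q_0 = 1·0 + 1 = 1 → 1/1
APPEND 27: p_1 = 27·1 + 1 = 28, q_1 = 27·1 + 0 = 27 → 28/27
APPEND 28: p_2 = 28·28 + 1 = 785, q_2 = 28·27 + 1 = 757 → 785/757
APPEND 50: p_3 = 50·785 + 28 = 39278, q_3 = 50·757 + 27 = 37877 → 39278/37877
APPEND 44: p_4 = 44·39278 + 785 = 1729017, q_4 = 44·37877 + 757 = 1667345 → 1729017/1667345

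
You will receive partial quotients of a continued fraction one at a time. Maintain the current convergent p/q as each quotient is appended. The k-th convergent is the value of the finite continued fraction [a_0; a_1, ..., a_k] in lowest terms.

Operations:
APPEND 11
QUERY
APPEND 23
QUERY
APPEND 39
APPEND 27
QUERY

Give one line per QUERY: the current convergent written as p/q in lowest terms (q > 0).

APPEND 11: p_0 = 11·1 + 0 = 11, q_0 = 11·0 + 1 = 1 → 11/1
APPEND 23: p_1 = 23·11 + 1 = 254, q_1 = 23·1 + 0 = 23 → 254/23
APPEND 39: p_2 = 39·254 + 11 = 9917, q_2 = 39·23 + 1 = 898 → 9917/898
APPEND 27: p_3 = 27·9917 + 254 = 268013, q_3 = 27·898 + 23 = 24269 → 268013/24269

11/1
254/23
268013/24269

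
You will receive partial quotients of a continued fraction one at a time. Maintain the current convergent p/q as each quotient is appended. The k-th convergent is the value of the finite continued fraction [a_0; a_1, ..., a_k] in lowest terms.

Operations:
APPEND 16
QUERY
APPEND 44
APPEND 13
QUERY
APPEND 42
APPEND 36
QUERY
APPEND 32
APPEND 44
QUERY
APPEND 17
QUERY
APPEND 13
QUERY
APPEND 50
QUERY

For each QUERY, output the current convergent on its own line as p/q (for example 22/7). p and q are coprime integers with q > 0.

16/1
9181/573
13916233/868533
19624969805/1224823837
334070192448/20849822395
4362537471629/272272514972
218460943773898/13634475570995

APPEND 16: p_0 = 16·1 + 0 = 16, q_0 = 16·0 + 1 = 1 → 16/1
APPEND 44: p_1 = 44·16 + 1 = 705, q_1 = 44·1 + 0 = 44 → 705/44
APPEND 13: p_2 = 13·705 + 16 = 9181, q_2 = 13·44 + 1 = 573 → 9181/573
APPEND 42: p_3 = 42·9181 + 705 = 386307, q_3 = 42·573 + 44 = 24110 → 386307/24110
APPEND 36: p_4 = 36·386307 + 9181 = 13916233, q_4 = 36·24110 + 573 = 868533 → 13916233/868533
APPEND 32: p_5 = 32·13916233 + 386307 = 445705763, q_5 = 32·868533 + 24110 = 27817166 → 445705763/27817166
APPEND 44: p_6 = 44·445705763 + 13916233 = 19624969805, q_6 = 44·27817166 + 868533 = 1224823837 → 19624969805/1224823837
APPEND 17: p_7 = 17·19624969805 + 445705763 = 334070192448, q_7 = 17·1224823837 + 27817166 = 20849822395 → 334070192448/20849822395
APPEND 13: p_8 = 13·334070192448 + 19624969805 = 4362537471629, q_8 = 13·20849822395 + 1224823837 = 272272514972 → 4362537471629/272272514972
APPEND 50: p_9 = 50·4362537471629 + 334070192448 = 218460943773898, q_9 = 50·272272514972 + 20849822395 = 13634475570995 → 218460943773898/13634475570995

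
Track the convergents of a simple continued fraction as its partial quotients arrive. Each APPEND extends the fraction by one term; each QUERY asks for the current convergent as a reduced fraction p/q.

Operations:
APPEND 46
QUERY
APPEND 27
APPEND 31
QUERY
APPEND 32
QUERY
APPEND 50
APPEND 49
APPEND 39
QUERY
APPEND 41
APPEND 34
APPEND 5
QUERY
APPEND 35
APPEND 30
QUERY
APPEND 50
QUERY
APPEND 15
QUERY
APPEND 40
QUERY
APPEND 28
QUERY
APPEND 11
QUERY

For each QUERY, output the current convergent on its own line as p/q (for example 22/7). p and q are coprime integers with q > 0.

46/1
38579/838
1235771/26843
118261665717/2568839933
830242107501204/18034238456533
877536797074415694/19061557718932333
43906063405553015183/953712670062632510
659468487880369643439/14324751608658419983
26422645578620338752743/573943777016399431830
740493544689249854720243/16084750508067842511223
8171851637160368740675416/177506199365762667055283

APPEND 46: p_0 = 46·1 + 0 = 46, q_0 = 46·0 + 1 = 1 → 46/1
APPEND 27: p_1 = 27·46 + 1 = 1243, q_1 = 27·1 + 0 = 27 → 1243/27
APPEND 31: p_2 = 31·1243 + 46 = 38579, q_2 = 31·27 + 1 = 838 → 38579/838
APPEND 32: p_3 = 32·38579 + 1243 = 1235771, q_3 = 32·838 + 27 = 26843 → 1235771/26843
APPEND 50: p_4 = 50·1235771 + 38579 = 61827129, q_4 = 50·26843 + 838 = 1342988 → 61827129/1342988
APPEND 49: p_5 = 49·61827129 + 1235771 = 3030765092, q_5 = 49·1342988 + 26843 = 65833255 → 3030765092/65833255
APPEND 39: p_6 = 39·3030765092 + 61827129 = 118261665717, q_6 = 39·65833255 + 1342988 = 2568839933 → 118261665717/2568839933
APPEND 41: p_7 = 41·118261665717 + 3030765092 = 4851759059489, q_7 = 41·2568839933 + 65833255 = 105388270508 → 4851759059489/105388270508
APPEND 34: p_8 = 34·4851759059489 + 118261665717 = 165078069688343, q_8 = 34·105388270508 + 2568839933 = 3585770037205 → 165078069688343/3585770037205
APPEND 5: p_9 = 5·165078069688343 + 4851759059489 = 830242107501204, q_9 = 5·3585770037205 + 105388270508 = 18034238456533 → 830242107501204/18034238456533
APPEND 35: p_10 = 35·830242107501204 + 165078069688343 = 29223551832230483, q_10 = 35·18034238456533 + 3585770037205 = 634784116015860 → 29223551832230483/634784116015860
APPEND 30: p_11 = 30·29223551832230483 + 830242107501204 = 877536797074415694, q_11 = 30·634784116015860 + 18034238456533 = 19061557718932333 → 877536797074415694/19061557718932333
APPEND 50: p_12 = 50·877536797074415694 + 29223551832230483 = 43906063405553015183, q_12 = 50·19061557718932333 + 634784116015860 = 953712670062632510 → 43906063405553015183/953712670062632510
APPEND 15: p_13 = 15·43906063405553015183 + 877536797074415694 = 659468487880369643439, q_13 = 15·953712670062632510 + 19061557718932333 = 14324751608658419983 → 659468487880369643439/14324751608658419983
APPEND 40: p_14 = 40·659468487880369643439 + 43906063405553015183 = 26422645578620338752743, q_14 = 40·14324751608658419983 + 953712670062632510 = 573943777016399431830 → 26422645578620338752743/573943777016399431830
APPEND 28: p_15 = 28·26422645578620338752743 + 659468487880369643439 = 740493544689249854720243, q_15 = 28·573943777016399431830 + 14324751608658419983 = 16084750508067842511223 → 740493544689249854720243/16084750508067842511223
APPEND 11: p_16 = 11·740493544689249854720243 + 26422645578620338752743 = 8171851637160368740675416, q_16 = 11·16084750508067842511223 + 573943777016399431830 = 177506199365762667055283 → 8171851637160368740675416/177506199365762667055283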